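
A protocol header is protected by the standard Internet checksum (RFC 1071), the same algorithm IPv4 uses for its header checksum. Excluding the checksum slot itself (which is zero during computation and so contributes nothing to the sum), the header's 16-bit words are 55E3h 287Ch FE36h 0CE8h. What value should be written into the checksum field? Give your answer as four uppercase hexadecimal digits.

7681

One's-complement addition (fold any carry out of bit 15 back into bit 0):
  0x55E3 + 0x287C = 0x07E5F
  0x7E5F + 0xFE36 = 0x17C95 → wrap carry → 0x7C96
  0x7C96 + 0x0CE8 = 0x0897E
One's-complement sum = 0x897E.
Checksum = ~0x897E & 0xFFFF = 0x7681.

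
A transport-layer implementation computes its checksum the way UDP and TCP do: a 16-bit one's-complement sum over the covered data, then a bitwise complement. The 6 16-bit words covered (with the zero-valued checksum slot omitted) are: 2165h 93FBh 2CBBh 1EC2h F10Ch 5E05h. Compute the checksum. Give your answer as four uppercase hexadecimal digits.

One's-complement addition (fold any carry out of bit 15 back into bit 0):
  0x2165 + 0x93FB = 0x0B560
  0xB560 + 0x2CBB = 0x0E21B
  0xE21B + 0x1EC2 = 0x100DD → wrap carry → 0x00DE
  0x00DE + 0xF10C = 0x0F1EA
  0xF1EA + 0x5E05 = 0x14FEF → wrap carry → 0x4FF0
One's-complement sum = 0x4FF0.
Checksum = ~0x4FF0 & 0xFFFF = 0xB00F.

B00F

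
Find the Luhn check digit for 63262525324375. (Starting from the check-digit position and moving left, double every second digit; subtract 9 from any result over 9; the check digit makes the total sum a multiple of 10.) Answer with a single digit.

2

Partial digits right→left: 5 7 3 4 2 3 5 2 5 2 6 2 3 6
Double every second digit counting from the check-digit position (so the 1st, 3rd, 5th, ... of the partial from the right).
  doubled (with −9 where >9): 1 6 4 1 1 3 6 → sum 22
  kept as-is: 7 4 3 2 2 2 6 → sum 26
Total = 22 + 26 = 48.
Check digit = (10 − (48 mod 10)) mod 10 = 2.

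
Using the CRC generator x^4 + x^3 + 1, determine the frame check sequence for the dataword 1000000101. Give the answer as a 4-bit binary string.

Append 4 zeros: 10000001010000. Divide by 11001 (XOR where the leading bit is 1):
  pos 0: 10000 XOR 11001 = 01001
  pos 1: 10010 XOR 11001 = 01011
  pos 2: 10110 XOR 11001 = 01111
  pos 3: 11111 XOR 11001 = 00110
  pos 5: 11001 XOR 11001 = 00000
Remainder (last 4 bits) = 0000. This is the CRC / FCS.

0000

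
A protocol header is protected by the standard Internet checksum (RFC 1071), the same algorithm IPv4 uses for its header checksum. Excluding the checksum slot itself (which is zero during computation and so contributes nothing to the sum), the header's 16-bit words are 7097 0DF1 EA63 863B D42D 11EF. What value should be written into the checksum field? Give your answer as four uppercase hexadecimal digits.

One's-complement addition (fold any carry out of bit 15 back into bit 0):
  0x7097 + 0x0DF1 = 0x07E88
  0x7E88 + 0xEA63 = 0x168EB → wrap carry → 0x68EC
  0x68EC + 0x863B = 0x0EF27
  0xEF27 + 0xD42D = 0x1C354 → wrap carry → 0xC355
  0xC355 + 0x11EF = 0x0D544
One's-complement sum = 0xD544.
Checksum = ~0xD544 & 0xFFFF = 0x2ABB.

2ABB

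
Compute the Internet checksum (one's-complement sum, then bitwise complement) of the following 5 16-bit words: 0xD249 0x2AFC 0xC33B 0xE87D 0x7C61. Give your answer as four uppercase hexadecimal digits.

DA9E

One's-complement addition (fold any carry out of bit 15 back into bit 0):
  0xD249 + 0x2AFC = 0x0FD45
  0xFD45 + 0xC33B = 0x1C080 → wrap carry → 0xC081
  0xC081 + 0xE87D = 0x1A8FE → wrap carry → 0xA8FF
  0xA8FF + 0x7C61 = 0x12560 → wrap carry → 0x2561
One's-complement sum = 0x2561.
Checksum = ~0x2561 & 0xFFFF = 0xDA9E.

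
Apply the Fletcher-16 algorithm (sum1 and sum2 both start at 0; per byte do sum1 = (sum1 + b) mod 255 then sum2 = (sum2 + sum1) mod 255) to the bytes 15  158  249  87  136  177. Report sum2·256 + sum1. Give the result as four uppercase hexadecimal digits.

2439

Running sums (mod 255):
  after byte 0 (15): sum1=15, sum2=15
  after byte 1 (158): sum1=173, sum2=188
  after byte 2 (249): sum1=167, sum2=100
  after byte 3 (87): sum1=254, sum2=99
  after byte 4 (136): sum1=135, sum2=234
  after byte 5 (177): sum1=57, sum2=36
Checksum = sum2·256 + sum1 = 36·256 + 57 = 9273 = 0x2439.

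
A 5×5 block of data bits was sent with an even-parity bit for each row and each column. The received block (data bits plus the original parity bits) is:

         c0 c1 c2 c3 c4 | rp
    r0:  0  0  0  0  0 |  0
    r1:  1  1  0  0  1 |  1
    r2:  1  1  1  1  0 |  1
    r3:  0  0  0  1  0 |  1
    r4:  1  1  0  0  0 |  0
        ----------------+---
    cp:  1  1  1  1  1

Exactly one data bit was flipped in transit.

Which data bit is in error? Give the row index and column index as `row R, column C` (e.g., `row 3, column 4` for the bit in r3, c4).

Recompute each row's even parity and compare to rp:
  r0: data parity 0, sent rp 0 → ok
  r1: data parity 1, sent rp 1 → ok
  r2: data parity 0, sent rp 1 → mismatch
  r3: data parity 1, sent rp 1 → ok
  r4: data parity 0, sent rp 0 → ok
Recompute each column's even parity and compare to cp:
  c0: data parity 1, sent cp 1 → ok
  c1: data parity 1, sent cp 1 → ok
  c2: data parity 1, sent cp 1 → ok
  c3: data parity 0, sent cp 1 → mismatch
  c4: data parity 1, sent cp 1 → ok
Exactly one row (r2) and one column (c3) fail → the flipped bit is at their intersection.

row 2, column 3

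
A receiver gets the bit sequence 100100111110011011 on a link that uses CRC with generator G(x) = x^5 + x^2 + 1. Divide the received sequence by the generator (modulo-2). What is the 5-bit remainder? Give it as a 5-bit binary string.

00000

Modulo-2 division of 100100111110011011 by 100101:
  pos 0: 100100 XOR 100101 = 000001
  pos 5: 111111 XOR 100101 = 011010
  pos 6: 110100 XOR 100101 = 010001
  pos 7: 100010 XOR 100101 = 000111
  pos 10: 111110 XOR 100101 = 011011
  pos 11: 110111 XOR 100101 = 010010
  pos 12: 100101 XOR 100101 = 000000
Remainder = 00000 (zero — the frame passes the CRC check).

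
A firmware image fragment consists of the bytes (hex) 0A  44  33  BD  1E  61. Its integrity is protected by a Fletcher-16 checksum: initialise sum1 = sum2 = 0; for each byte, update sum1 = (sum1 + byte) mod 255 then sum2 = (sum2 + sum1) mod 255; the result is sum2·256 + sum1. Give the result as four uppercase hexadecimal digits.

Running sums (mod 255):
  after byte 0 (0A): sum1=10, sum2=10
  after byte 1 (44): sum1=78, sum2=88
  after byte 2 (33): sum1=129, sum2=217
  after byte 3 (BD): sum1=63, sum2=25
  after byte 4 (1E): sum1=93, sum2=118
  after byte 5 (61): sum1=190, sum2=53
Checksum = sum2·256 + sum1 = 53·256 + 190 = 13758 = 0x35BE.

35BE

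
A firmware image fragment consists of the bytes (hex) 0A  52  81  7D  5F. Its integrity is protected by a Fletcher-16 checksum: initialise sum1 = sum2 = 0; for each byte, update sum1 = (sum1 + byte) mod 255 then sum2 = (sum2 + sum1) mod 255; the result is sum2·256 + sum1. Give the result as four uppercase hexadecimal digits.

5ABA

Running sums (mod 255):
  after byte 0 (0A): sum1=10, sum2=10
  after byte 1 (52): sum1=92, sum2=102
  after byte 2 (81): sum1=221, sum2=68
  after byte 3 (7D): sum1=91, sum2=159
  after byte 4 (5F): sum1=186, sum2=90
Checksum = sum2·256 + sum1 = 90·256 + 186 = 23226 = 0x5ABA.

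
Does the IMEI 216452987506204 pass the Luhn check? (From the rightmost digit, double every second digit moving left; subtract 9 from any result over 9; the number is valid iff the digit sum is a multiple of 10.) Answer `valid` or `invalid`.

valid

From the right, keep odd positions and double even positions (subtract 9 from any doubled value over 9):
  doubled (positions 2,4,...): 0 3 1 7 4 8 2 → sum 25
  kept (positions 1,3,...): 4 2 0 7 9 5 6 2 → sum 35
Total = 60.
60 mod 10 = 0, so the number is valid.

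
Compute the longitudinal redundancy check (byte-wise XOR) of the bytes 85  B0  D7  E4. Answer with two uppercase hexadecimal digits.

06

XOR the bytes together:
  start with 0x85
  0x85 ⊕ 0xB0 = 0x35
  0x35 ⊕ 0xD7 = 0xE2
  0xE2 ⊕ 0xE4 = 0x06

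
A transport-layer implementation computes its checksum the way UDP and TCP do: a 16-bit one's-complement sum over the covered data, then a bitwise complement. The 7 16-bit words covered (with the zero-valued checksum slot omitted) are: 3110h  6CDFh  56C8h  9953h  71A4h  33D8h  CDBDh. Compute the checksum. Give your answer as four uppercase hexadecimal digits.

FEB9

One's-complement addition (fold any carry out of bit 15 back into bit 0):
  0x3110 + 0x6CDF = 0x09DEF
  0x9DEF + 0x56C8 = 0x0F4B7
  0xF4B7 + 0x9953 = 0x18E0A → wrap carry → 0x8E0B
  0x8E0B + 0x71A4 = 0x0FFAF
  0xFFAF + 0x33D8 = 0x13387 → wrap carry → 0x3388
  0x3388 + 0xCDBD = 0x10145 → wrap carry → 0x0146
One's-complement sum = 0x0146.
Checksum = ~0x0146 & 0xFFFF = 0xFEB9.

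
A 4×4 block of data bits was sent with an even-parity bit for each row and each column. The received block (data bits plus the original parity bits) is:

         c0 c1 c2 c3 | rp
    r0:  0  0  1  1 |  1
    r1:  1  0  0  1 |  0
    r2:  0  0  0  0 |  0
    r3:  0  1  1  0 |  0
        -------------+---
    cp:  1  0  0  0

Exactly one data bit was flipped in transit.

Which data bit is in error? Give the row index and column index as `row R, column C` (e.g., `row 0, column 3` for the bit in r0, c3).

Recompute each row's even parity and compare to rp:
  r0: data parity 0, sent rp 1 → mismatch
  r1: data parity 0, sent rp 0 → ok
  r2: data parity 0, sent rp 0 → ok
  r3: data parity 0, sent rp 0 → ok
Recompute each column's even parity and compare to cp:
  c0: data parity 1, sent cp 1 → ok
  c1: data parity 1, sent cp 0 → mismatch
  c2: data parity 0, sent cp 0 → ok
  c3: data parity 0, sent cp 0 → ok
Exactly one row (r0) and one column (c1) fail → the flipped bit is at their intersection.

row 0, column 1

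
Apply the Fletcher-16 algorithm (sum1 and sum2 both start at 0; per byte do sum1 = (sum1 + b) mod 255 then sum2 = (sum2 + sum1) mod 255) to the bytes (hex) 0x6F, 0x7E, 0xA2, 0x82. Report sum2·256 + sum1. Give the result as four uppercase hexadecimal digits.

0113

Running sums (mod 255):
  after byte 0 (0x6F): sum1=111, sum2=111
  after byte 1 (0x7E): sum1=237, sum2=93
  after byte 2 (0xA2): sum1=144, sum2=237
  after byte 3 (0x82): sum1=19, sum2=1
Checksum = sum2·256 + sum1 = 1·256 + 19 = 275 = 0x0113.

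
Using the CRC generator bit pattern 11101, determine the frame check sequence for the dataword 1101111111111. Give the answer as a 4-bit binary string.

Append 4 zeros: 11011111111110000. Divide by 11101 (XOR where the leading bit is 1):
  pos 0: 11011 XOR 11101 = 00110
  pos 2: 11011 XOR 11101 = 00110
  pos 4: 11011 XOR 11101 = 00110
  pos 6: 11011 XOR 11101 = 00110
  pos 8: 11011 XOR 11101 = 00110
  pos 10: 11000 XOR 11101 = 00101
  pos 12: 10100 XOR 11101 = 01001
Remainder (last 4 bits) = 1001. This is the CRC / FCS.

1001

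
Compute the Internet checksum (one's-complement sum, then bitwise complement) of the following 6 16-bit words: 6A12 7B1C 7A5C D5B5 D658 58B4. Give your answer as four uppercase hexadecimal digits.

One's-complement addition (fold any carry out of bit 15 back into bit 0):
  0x6A12 + 0x7B1C = 0x0E52E
  0xE52E + 0x7A5C = 0x15F8A → wrap carry → 0x5F8B
  0x5F8B + 0xD5B5 = 0x13540 → wrap carry → 0x3541
  0x3541 + 0xD658 = 0x10B99 → wrap carry → 0x0B9A
  0x0B9A + 0x58B4 = 0x0644E
One's-complement sum = 0x644E.
Checksum = ~0x644E & 0xFFFF = 0x9BB1.

9BB1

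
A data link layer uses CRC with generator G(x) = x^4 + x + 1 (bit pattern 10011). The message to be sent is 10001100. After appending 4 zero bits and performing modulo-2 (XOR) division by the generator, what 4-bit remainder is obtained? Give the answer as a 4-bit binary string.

Append 4 zeros: 100011000000. Divide by 10011 (XOR where the leading bit is 1):
  pos 0: 10001 XOR 10011 = 00010
  pos 3: 10100 XOR 10011 = 00111
  pos 5: 11100 XOR 10011 = 01111
  pos 6: 11110 XOR 10011 = 01101
  pos 7: 11010 XOR 10011 = 01001
Remainder (last 4 bits) = 1001. This is the CRC / FCS.

1001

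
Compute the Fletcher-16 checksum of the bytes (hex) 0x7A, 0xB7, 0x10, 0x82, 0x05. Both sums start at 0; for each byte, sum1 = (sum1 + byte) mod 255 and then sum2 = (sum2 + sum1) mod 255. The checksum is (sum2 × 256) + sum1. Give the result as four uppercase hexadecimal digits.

Running sums (mod 255):
  after byte 0 (0x7A): sum1=122, sum2=122
  after byte 1 (0xB7): sum1=50, sum2=172
  after byte 2 (0x10): sum1=66, sum2=238
  after byte 3 (0x82): sum1=196, sum2=179
  after byte 4 (0x05): sum1=201, sum2=125
Checksum = sum2·256 + sum1 = 125·256 + 201 = 32201 = 0x7DC9.

7DC9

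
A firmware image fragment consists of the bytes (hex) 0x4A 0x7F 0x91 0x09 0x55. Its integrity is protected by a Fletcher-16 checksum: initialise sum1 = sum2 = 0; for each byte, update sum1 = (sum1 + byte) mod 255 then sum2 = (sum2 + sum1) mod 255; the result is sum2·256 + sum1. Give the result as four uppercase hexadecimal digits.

8DB9

Running sums (mod 255):
  after byte 0 (0x4A): sum1=74, sum2=74
  after byte 1 (0x7F): sum1=201, sum2=20
  after byte 2 (0x91): sum1=91, sum2=111
  after byte 3 (0x09): sum1=100, sum2=211
  after byte 4 (0x55): sum1=185, sum2=141
Checksum = sum2·256 + sum1 = 141·256 + 185 = 36281 = 0x8DB9.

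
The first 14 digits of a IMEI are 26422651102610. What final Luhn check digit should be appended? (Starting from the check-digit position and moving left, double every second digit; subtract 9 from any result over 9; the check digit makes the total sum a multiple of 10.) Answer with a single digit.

8

Partial digits right→left: 0 1 6 2 0 1 1 5 6 2 2 4 6 2
Double every second digit counting from the check-digit position (so the 1st, 3rd, 5th, ... of the partial from the right).
  doubled (with −9 where >9): 0 3 0 2 3 4 3 → sum 15
  kept as-is: 1 2 1 5 2 4 2 → sum 17
Total = 15 + 17 = 32.
Check digit = (10 − (32 mod 10)) mod 10 = 8.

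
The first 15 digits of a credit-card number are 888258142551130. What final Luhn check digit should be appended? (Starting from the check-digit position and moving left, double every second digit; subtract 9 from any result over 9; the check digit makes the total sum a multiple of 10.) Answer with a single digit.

5

Partial digits right→left: 0 3 1 1 5 5 2 4 1 8 5 2 8 8 8
Double every second digit counting from the check-digit position (so the 1st, 3rd, 5th, ... of the partial from the right).
  doubled (with −9 where >9): 0 2 1 4 2 1 7 7 → sum 24
  kept as-is: 3 1 5 4 8 2 8 → sum 31
Total = 24 + 31 = 55.
Check digit = (10 − (55 mod 10)) mod 10 = 5.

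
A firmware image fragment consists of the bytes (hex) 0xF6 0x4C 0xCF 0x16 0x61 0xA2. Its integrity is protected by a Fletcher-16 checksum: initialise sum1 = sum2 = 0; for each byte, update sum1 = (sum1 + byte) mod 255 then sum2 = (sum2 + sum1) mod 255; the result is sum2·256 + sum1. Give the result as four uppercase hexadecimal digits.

2E2D

Running sums (mod 255):
  after byte 0 (0xF6): sum1=246, sum2=246
  after byte 1 (0x4C): sum1=67, sum2=58
  after byte 2 (0xCF): sum1=19, sum2=77
  after byte 3 (0x16): sum1=41, sum2=118
  after byte 4 (0x61): sum1=138, sum2=1
  after byte 5 (0xA2): sum1=45, sum2=46
Checksum = sum2·256 + sum1 = 46·256 + 45 = 11821 = 0x2E2D.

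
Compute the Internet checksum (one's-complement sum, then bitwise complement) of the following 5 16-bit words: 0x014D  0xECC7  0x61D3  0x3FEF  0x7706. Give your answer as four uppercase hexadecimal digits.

F921

One's-complement addition (fold any carry out of bit 15 back into bit 0):
  0x014D + 0xECC7 = 0x0EE14
  0xEE14 + 0x61D3 = 0x14FE7 → wrap carry → 0x4FE8
  0x4FE8 + 0x3FEF = 0x08FD7
  0x8FD7 + 0x7706 = 0x106DD → wrap carry → 0x06DE
One's-complement sum = 0x06DE.
Checksum = ~0x06DE & 0xFFFF = 0xF921.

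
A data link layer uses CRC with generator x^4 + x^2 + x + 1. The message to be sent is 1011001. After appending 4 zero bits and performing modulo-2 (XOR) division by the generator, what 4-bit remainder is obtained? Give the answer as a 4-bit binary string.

Append 4 zeros: 10110010000. Divide by 10111 (XOR where the leading bit is 1):
  pos 0: 10110 XOR 10111 = 00001
  pos 4: 10100 XOR 10111 = 00011
Remainder (last 4 bits) = 1100. This is the CRC / FCS.

1100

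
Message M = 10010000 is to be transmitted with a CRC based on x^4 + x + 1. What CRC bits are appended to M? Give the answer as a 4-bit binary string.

1011

Append 4 zeros: 100100000000. Divide by 10011 (XOR where the leading bit is 1):
  pos 0: 10010 XOR 10011 = 00001
  pos 4: 10000 XOR 10011 = 00011
  pos 7: 11000 XOR 10011 = 01011
Remainder (last 4 bits) = 1011. This is the CRC / FCS.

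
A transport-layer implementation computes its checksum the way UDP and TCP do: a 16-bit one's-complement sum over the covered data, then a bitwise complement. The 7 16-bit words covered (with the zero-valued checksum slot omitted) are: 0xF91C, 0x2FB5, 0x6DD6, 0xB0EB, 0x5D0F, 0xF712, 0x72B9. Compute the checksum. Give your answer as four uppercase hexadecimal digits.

F18F

One's-complement addition (fold any carry out of bit 15 back into bit 0):
  0xF91C + 0x2FB5 = 0x128D1 → wrap carry → 0x28D2
  0x28D2 + 0x6DD6 = 0x096A8
  0x96A8 + 0xB0EB = 0x14793 → wrap carry → 0x4794
  0x4794 + 0x5D0F = 0x0A4A3
  0xA4A3 + 0xF712 = 0x19BB5 → wrap carry → 0x9BB6
  0x9BB6 + 0x72B9 = 0x10E6F → wrap carry → 0x0E70
One's-complement sum = 0x0E70.
Checksum = ~0x0E70 & 0xFFFF = 0xF18F.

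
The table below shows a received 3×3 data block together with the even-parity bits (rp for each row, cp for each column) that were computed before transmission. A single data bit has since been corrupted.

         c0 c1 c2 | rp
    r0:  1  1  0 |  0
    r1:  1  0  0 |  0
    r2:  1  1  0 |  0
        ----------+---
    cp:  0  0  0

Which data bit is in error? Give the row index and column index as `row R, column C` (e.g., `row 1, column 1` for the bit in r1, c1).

row 1, column 0

Recompute each row's even parity and compare to rp:
  r0: data parity 0, sent rp 0 → ok
  r1: data parity 1, sent rp 0 → mismatch
  r2: data parity 0, sent rp 0 → ok
Recompute each column's even parity and compare to cp:
  c0: data parity 1, sent cp 0 → mismatch
  c1: data parity 0, sent cp 0 → ok
  c2: data parity 0, sent cp 0 → ok
Exactly one row (r1) and one column (c0) fail → the flipped bit is at their intersection.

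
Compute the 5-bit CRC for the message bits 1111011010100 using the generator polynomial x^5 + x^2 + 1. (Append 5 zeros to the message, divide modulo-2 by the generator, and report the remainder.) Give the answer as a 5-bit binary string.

Append 5 zeros: 111101101010000000. Divide by 100101 (XOR where the leading bit is 1):
  pos 0: 111101 XOR 100101 = 011000
  pos 1: 110001 XOR 100101 = 010100
  pos 2: 101000 XOR 100101 = 001101
  pos 4: 110110 XOR 100101 = 010011
  pos 5: 100111 XOR 100101 = 000010
  pos 9: 100000 XOR 100101 = 000101
  pos 12: 101000 XOR 100101 = 001101
Remainder (last 5 bits) = 01101. This is the CRC / FCS.

01101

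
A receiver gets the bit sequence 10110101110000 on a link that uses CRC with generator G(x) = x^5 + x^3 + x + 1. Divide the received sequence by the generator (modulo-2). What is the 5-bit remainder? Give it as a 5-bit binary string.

00010

Modulo-2 division of 10110101110000 by 101011:
  pos 0: 101101 XOR 101011 = 000110
  pos 3: 110011 XOR 101011 = 011000
  pos 4: 110001 XOR 101011 = 011010
  pos 5: 110100 XOR 101011 = 011111
  pos 6: 111110 XOR 101011 = 010101
  pos 7: 101010 XOR 101011 = 000001
Remainder = 00010 (nonzero — an error is detected).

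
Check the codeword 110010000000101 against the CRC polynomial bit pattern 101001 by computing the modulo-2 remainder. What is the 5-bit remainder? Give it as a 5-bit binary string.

Modulo-2 division of 110010000000101 by 101001:
  pos 0: 110010 XOR 101001 = 011011
  pos 1: 110110 XOR 101001 = 011111
  pos 2: 111110 XOR 101001 = 010111
  pos 3: 101110 XOR 101001 = 000111
  pos 6: 111000 XOR 101001 = 010001
  pos 7: 100011 XOR 101001 = 001010
  pos 9: 101001 XOR 101001 = 000000
Remainder = 00000 (zero — the frame passes the CRC check).

00000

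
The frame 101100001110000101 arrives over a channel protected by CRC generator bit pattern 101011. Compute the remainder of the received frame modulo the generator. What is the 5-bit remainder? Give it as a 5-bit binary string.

Modulo-2 division of 101100001110000101 by 101011:
  pos 0: 101100 XOR 101011 = 000111
  pos 3: 111001 XOR 101011 = 010010
  pos 4: 100101 XOR 101011 = 001110
  pos 6: 111010 XOR 101011 = 010001
  pos 7: 100010 XOR 101011 = 001001
  pos 9: 100100 XOR 101011 = 001111
  pos 11: 111110 XOR 101011 = 010101
  pos 12: 101011 XOR 101011 = 000000
Remainder = 00000 (zero — the frame passes the CRC check).

00000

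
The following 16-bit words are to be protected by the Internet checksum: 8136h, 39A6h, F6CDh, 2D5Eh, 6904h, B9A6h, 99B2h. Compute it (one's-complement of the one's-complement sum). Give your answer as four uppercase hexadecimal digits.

6499

One's-complement addition (fold any carry out of bit 15 back into bit 0):
  0x8136 + 0x39A6 = 0x0BADC
  0xBADC + 0xF6CD = 0x1B1A9 → wrap carry → 0xB1AA
  0xB1AA + 0x2D5E = 0x0DF08
  0xDF08 + 0x6904 = 0x1480C → wrap carry → 0x480D
  0x480D + 0xB9A6 = 0x101B3 → wrap carry → 0x01B4
  0x01B4 + 0x99B2 = 0x09B66
One's-complement sum = 0x9B66.
Checksum = ~0x9B66 & 0xFFFF = 0x6499.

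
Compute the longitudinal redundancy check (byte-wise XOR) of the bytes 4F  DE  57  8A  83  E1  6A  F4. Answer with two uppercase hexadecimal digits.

XOR the bytes together:
  start with 0x4F
  0x4F ⊕ 0xDE = 0x91
  0x91 ⊕ 0x57 = 0xC6
  0xC6 ⊕ 0x8A = 0x4C
  0x4C ⊕ 0x83 = 0xCF
  0xCF ⊕ 0xE1 = 0x2E
  0x2E ⊕ 0x6A = 0x44
  0x44 ⊕ 0xF4 = 0xB0

B0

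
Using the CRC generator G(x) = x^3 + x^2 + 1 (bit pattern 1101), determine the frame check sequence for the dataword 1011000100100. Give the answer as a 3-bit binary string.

110

Append 3 zeros: 1011000100100000. Divide by 1101 (XOR where the leading bit is 1):
  pos 0: 1011 XOR 1101 = 0110
  pos 1: 1100 XOR 1101 = 0001
  pos 4: 1001 XOR 1101 = 0100
  pos 5: 1000 XOR 1101 = 0101
  pos 6: 1010 XOR 1101 = 0111
  pos 7: 1111 XOR 1101 = 0010
  pos 9: 1000 XOR 1101 = 0101
  pos 10: 1010 XOR 1101 = 0111
  pos 11: 1110 XOR 1101 = 0011
Remainder (last 3 bits) = 110. This is the CRC / FCS.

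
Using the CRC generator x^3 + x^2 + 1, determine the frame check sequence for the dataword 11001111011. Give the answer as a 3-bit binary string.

Append 3 zeros: 11001111011000. Divide by 1101 (XOR where the leading bit is 1):
  pos 0: 1100 XOR 1101 = 0001
  pos 3: 1111 XOR 1101 = 0010
  pos 5: 1010 XOR 1101 = 0111
  pos 6: 1111 XOR 1101 = 0010
  pos 8: 1010 XOR 1101 = 0111
  pos 9: 1110 XOR 1101 = 0011
Remainder (last 3 bits) = 110. This is the CRC / FCS.

110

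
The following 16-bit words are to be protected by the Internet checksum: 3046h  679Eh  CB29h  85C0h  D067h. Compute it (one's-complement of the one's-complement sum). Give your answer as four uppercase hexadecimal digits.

46C9

One's-complement addition (fold any carry out of bit 15 back into bit 0):
  0x3046 + 0x679E = 0x097E4
  0x97E4 + 0xCB29 = 0x1630D → wrap carry → 0x630E
  0x630E + 0x85C0 = 0x0E8CE
  0xE8CE + 0xD067 = 0x1B935 → wrap carry → 0xB936
One's-complement sum = 0xB936.
Checksum = ~0xB936 & 0xFFFF = 0x46C9.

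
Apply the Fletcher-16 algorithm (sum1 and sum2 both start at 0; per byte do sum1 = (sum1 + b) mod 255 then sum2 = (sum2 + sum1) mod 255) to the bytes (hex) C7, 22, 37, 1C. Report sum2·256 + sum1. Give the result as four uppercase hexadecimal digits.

Running sums (mod 255):
  after byte 0 (C7): sum1=199, sum2=199
  after byte 1 (22): sum1=233, sum2=177
  after byte 2 (37): sum1=33, sum2=210
  after byte 3 (1C): sum1=61, sum2=16
Checksum = sum2·256 + sum1 = 16·256 + 61 = 4157 = 0x103D.

103D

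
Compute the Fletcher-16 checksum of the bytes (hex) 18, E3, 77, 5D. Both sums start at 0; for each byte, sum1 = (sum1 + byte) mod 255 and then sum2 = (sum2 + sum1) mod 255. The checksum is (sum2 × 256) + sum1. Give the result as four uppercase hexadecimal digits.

58D0

Running sums (mod 255):
  after byte 0 (18): sum1=24, sum2=24
  after byte 1 (E3): sum1=251, sum2=20
  after byte 2 (77): sum1=115, sum2=135
  after byte 3 (5D): sum1=208, sum2=88
Checksum = sum2·256 + sum1 = 88·256 + 208 = 22736 = 0x58D0.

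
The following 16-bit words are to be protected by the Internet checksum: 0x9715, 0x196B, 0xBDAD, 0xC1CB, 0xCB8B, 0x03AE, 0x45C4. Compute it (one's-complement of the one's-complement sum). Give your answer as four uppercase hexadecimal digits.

One's-complement addition (fold any carry out of bit 15 back into bit 0):
  0x9715 + 0x196B = 0x0B080
  0xB080 + 0xBDAD = 0x16E2D → wrap carry → 0x6E2E
  0x6E2E + 0xC1CB = 0x12FF9 → wrap carry → 0x2FFA
  0x2FFA + 0xCB8B = 0x0FB85
  0xFB85 + 0x03AE = 0x0FF33
  0xFF33 + 0x45C4 = 0x144F7 → wrap carry → 0x44F8
One's-complement sum = 0x44F8.
Checksum = ~0x44F8 & 0xFFFF = 0xBB07.

BB07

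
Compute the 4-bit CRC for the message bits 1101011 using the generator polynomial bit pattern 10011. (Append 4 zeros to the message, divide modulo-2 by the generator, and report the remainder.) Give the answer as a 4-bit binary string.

Append 4 zeros: 11010110000. Divide by 10011 (XOR where the leading bit is 1):
  pos 0: 11010 XOR 10011 = 01001
  pos 1: 10011 XOR 10011 = 00000
  pos 6: 10000 XOR 10011 = 00011
Remainder (last 4 bits) = 0011. This is the CRC / FCS.

0011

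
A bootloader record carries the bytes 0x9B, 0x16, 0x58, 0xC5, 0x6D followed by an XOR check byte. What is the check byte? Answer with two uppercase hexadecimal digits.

7D

XOR the bytes together:
  start with 0x9B
  0x9B ⊕ 0x16 = 0x8D
  0x8D ⊕ 0x58 = 0xD5
  0xD5 ⊕ 0xC5 = 0x10
  0x10 ⊕ 0x6D = 0x7D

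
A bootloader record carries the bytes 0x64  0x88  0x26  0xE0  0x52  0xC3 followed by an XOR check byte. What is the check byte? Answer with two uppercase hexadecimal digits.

XOR the bytes together:
  start with 0x64
  0x64 ⊕ 0x88 = 0xEC
  0xEC ⊕ 0x26 = 0xCA
  0xCA ⊕ 0xE0 = 0x2A
  0x2A ⊕ 0x52 = 0x78
  0x78 ⊕ 0xC3 = 0xBB

BB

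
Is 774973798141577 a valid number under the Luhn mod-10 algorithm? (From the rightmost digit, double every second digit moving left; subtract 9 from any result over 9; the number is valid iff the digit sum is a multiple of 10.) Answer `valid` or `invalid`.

From the right, keep odd positions and double even positions (subtract 9 from any doubled value over 9):
  doubled (positions 2,4,...): 5 2 2 9 6 9 5 → sum 38
  kept (positions 1,3,...): 7 5 4 8 7 7 4 7 → sum 49
Total = 87.
87 mod 10 = 7, so the number is invalid.

invalid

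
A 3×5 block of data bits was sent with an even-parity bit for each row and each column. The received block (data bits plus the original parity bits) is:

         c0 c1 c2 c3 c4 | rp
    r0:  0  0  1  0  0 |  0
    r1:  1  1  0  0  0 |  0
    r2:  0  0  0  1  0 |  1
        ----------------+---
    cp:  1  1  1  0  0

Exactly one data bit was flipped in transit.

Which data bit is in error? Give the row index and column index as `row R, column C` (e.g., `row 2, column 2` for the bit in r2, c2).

Recompute each row's even parity and compare to rp:
  r0: data parity 1, sent rp 0 → mismatch
  r1: data parity 0, sent rp 0 → ok
  r2: data parity 1, sent rp 1 → ok
Recompute each column's even parity and compare to cp:
  c0: data parity 1, sent cp 1 → ok
  c1: data parity 1, sent cp 1 → ok
  c2: data parity 1, sent cp 1 → ok
  c3: data parity 1, sent cp 0 → mismatch
  c4: data parity 0, sent cp 0 → ok
Exactly one row (r0) and one column (c3) fail → the flipped bit is at their intersection.

row 0, column 3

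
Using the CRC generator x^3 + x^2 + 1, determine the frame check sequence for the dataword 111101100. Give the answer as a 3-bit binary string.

001

Append 3 zeros: 111101100000. Divide by 1101 (XOR where the leading bit is 1):
  pos 0: 1111 XOR 1101 = 0010
  pos 2: 1001 XOR 1101 = 0100
  pos 3: 1001 XOR 1101 = 0100
  pos 4: 1000 XOR 1101 = 0101
  pos 5: 1010 XOR 1101 = 0111
  pos 6: 1110 XOR 1101 = 0011
  pos 8: 1100 XOR 1101 = 0001
Remainder (last 3 bits) = 001. This is the CRC / FCS.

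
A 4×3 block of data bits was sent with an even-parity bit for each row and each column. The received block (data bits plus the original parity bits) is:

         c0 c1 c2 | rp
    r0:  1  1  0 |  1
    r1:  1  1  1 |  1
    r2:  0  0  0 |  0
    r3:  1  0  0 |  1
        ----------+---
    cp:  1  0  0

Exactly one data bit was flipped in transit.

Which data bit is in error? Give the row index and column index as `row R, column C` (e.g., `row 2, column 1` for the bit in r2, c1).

Recompute each row's even parity and compare to rp:
  r0: data parity 0, sent rp 1 → mismatch
  r1: data parity 1, sent rp 1 → ok
  r2: data parity 0, sent rp 0 → ok
  r3: data parity 1, sent rp 1 → ok
Recompute each column's even parity and compare to cp:
  c0: data parity 1, sent cp 1 → ok
  c1: data parity 0, sent cp 0 → ok
  c2: data parity 1, sent cp 0 → mismatch
Exactly one row (r0) and one column (c2) fail → the flipped bit is at their intersection.

row 0, column 2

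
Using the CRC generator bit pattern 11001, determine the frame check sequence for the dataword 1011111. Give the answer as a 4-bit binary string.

1110

Append 4 zeros: 10111110000. Divide by 11001 (XOR where the leading bit is 1):
  pos 0: 10111 XOR 11001 = 01110
  pos 1: 11101 XOR 11001 = 00100
  pos 3: 10010 XOR 11001 = 01011
  pos 4: 10110 XOR 11001 = 01111
  pos 5: 11110 XOR 11001 = 00111
Remainder (last 4 bits) = 1110. This is the CRC / FCS.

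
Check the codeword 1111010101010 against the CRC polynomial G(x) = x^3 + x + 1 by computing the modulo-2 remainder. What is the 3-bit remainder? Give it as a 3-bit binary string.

001

Modulo-2 division of 1111010101010 by 1011:
  pos 0: 1111 XOR 1011 = 0100
  pos 1: 1000 XOR 1011 = 0011
  pos 3: 1110 XOR 1011 = 0101
  pos 4: 1011 XOR 1011 = 0000
  pos 9: 1010 XOR 1011 = 0001
Remainder = 001 (nonzero — an error is detected).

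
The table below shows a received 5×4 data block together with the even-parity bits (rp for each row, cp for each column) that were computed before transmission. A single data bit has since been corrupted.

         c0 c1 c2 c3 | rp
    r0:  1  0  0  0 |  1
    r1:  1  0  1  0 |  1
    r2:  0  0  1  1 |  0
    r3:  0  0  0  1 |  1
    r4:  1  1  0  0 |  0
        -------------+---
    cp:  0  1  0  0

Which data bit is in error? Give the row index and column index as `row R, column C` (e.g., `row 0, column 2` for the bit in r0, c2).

row 1, column 0

Recompute each row's even parity and compare to rp:
  r0: data parity 1, sent rp 1 → ok
  r1: data parity 0, sent rp 1 → mismatch
  r2: data parity 0, sent rp 0 → ok
  r3: data parity 1, sent rp 1 → ok
  r4: data parity 0, sent rp 0 → ok
Recompute each column's even parity and compare to cp:
  c0: data parity 1, sent cp 0 → mismatch
  c1: data parity 1, sent cp 1 → ok
  c2: data parity 0, sent cp 0 → ok
  c3: data parity 0, sent cp 0 → ok
Exactly one row (r1) and one column (c0) fail → the flipped bit is at their intersection.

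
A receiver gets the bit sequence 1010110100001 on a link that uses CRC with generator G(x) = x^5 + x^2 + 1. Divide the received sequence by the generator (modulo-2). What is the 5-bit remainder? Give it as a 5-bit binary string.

00010

Modulo-2 division of 1010110100001 by 100101:
  pos 0: 101011 XOR 100101 = 001110
  pos 2: 111001 XOR 100101 = 011100
  pos 3: 111000 XOR 100101 = 011101
  pos 4: 111010 XOR 100101 = 011111
  pos 5: 111110 XOR 100101 = 011011
  pos 6: 110110 XOR 100101 = 010011
  pos 7: 100111 XOR 100101 = 000010
Remainder = 00010 (nonzero — an error is detected).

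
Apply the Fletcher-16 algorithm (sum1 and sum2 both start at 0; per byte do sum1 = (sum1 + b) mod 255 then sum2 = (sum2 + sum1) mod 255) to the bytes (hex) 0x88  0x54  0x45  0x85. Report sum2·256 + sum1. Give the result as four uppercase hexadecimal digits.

Running sums (mod 255):
  after byte 0 (0x88): sum1=136, sum2=136
  after byte 1 (0x54): sum1=220, sum2=101
  after byte 2 (0x45): sum1=34, sum2=135
  after byte 3 (0x85): sum1=167, sum2=47
Checksum = sum2·256 + sum1 = 47·256 + 167 = 12199 = 0x2FA7.

2FA7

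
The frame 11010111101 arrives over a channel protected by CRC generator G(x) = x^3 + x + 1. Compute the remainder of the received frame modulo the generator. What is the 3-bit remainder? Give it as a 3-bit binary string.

Modulo-2 division of 11010111101 by 1011:
  pos 0: 1101 XOR 1011 = 0110
  pos 1: 1100 XOR 1011 = 0111
  pos 2: 1111 XOR 1011 = 0100
  pos 3: 1001 XOR 1011 = 0010
  pos 5: 1011 XOR 1011 = 0000
Remainder = 001 (nonzero — an error is detected).

001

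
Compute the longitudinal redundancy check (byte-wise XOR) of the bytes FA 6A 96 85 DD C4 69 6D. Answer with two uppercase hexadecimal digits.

XOR the bytes together:
  start with 0xFA
  0xFA ⊕ 0x6A = 0x90
  0x90 ⊕ 0x96 = 0x06
  0x06 ⊕ 0x85 = 0x83
  0x83 ⊕ 0xDD = 0x5E
  0x5E ⊕ 0xC4 = 0x9A
  0x9A ⊕ 0x69 = 0xF3
  0xF3 ⊕ 0x6D = 0x9E

9E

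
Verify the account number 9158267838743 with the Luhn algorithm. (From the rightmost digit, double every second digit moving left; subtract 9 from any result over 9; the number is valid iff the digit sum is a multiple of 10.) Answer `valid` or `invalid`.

valid

From the right, keep odd positions and double even positions (subtract 9 from any doubled value over 9):
  doubled (positions 2,4,...): 8 7 7 3 7 2 → sum 34
  kept (positions 1,3,...): 3 7 3 7 2 5 9 → sum 36
Total = 70.
70 mod 10 = 0, so the number is valid.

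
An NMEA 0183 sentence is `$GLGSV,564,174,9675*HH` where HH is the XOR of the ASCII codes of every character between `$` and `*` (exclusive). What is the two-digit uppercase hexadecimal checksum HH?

6D

XOR the ASCII codes of the payload characters:
  'G' = 0x47 → acc = 0x47
  'L' = 0x4C → acc = 0x0B
  'G' = 0x47 → acc = 0x4C
  'S' = 0x53 → acc = 0x1F
  'V' = 0x56 → acc = 0x49
  ',' = 0x2C → acc = 0x65
  '5' = 0x35 → acc = 0x50
  '6' = 0x36 → acc = 0x66
  '4' = 0x34 → acc = 0x52
  ',' = 0x2C → acc = 0x7E
  '1' = 0x31 → acc = 0x4F
  '7' = 0x37 → acc = 0x78
  '4' = 0x34 → acc = 0x4C
  ',' = 0x2C → acc = 0x60
  '9' = 0x39 → acc = 0x59
  '6' = 0x36 → acc = 0x6F
  '7' = 0x37 → acc = 0x58
  '5' = 0x35 → acc = 0x6D
Checksum = 0x6D.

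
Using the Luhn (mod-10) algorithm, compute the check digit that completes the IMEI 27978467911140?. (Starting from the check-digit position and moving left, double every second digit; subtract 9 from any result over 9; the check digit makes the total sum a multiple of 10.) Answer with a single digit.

Partial digits right→left: 0 4 1 1 1 9 7 6 4 8 7 9 7 2
Double every second digit counting from the check-digit position (so the 1st, 3rd, 5th, ... of the partial from the right).
  doubled (with −9 where >9): 0 2 2 5 8 5 5 → sum 27
  kept as-is: 4 1 9 6 8 9 2 → sum 39
Total = 27 + 39 = 66.
Check digit = (10 − (66 mod 10)) mod 10 = 4.

4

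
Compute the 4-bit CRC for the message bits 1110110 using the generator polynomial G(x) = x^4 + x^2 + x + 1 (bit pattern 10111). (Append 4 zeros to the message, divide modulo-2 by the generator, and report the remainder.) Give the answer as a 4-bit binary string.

1011

Append 4 zeros: 11101100000. Divide by 10111 (XOR where the leading bit is 1):
  pos 0: 11101 XOR 10111 = 01010
  pos 1: 10101 XOR 10111 = 00010
  pos 4: 10000 XOR 10111 = 00111
  pos 6: 11100 XOR 10111 = 01011
Remainder (last 4 bits) = 1011. This is the CRC / FCS.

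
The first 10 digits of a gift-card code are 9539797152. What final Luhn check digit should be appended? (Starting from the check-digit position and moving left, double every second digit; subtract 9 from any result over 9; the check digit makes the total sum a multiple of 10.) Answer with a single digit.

Partial digits right→left: 2 5 1 7 9 7 9 3 5 9
Double every second digit counting from the check-digit position (so the 1st, 3rd, 5th, ... of the partial from the right).
  doubled (with −9 where >9): 4 2 9 9 1 → sum 25
  kept as-is: 5 7 7 3 9 → sum 31
Total = 25 + 31 = 56.
Check digit = (10 − (56 mod 10)) mod 10 = 4.

4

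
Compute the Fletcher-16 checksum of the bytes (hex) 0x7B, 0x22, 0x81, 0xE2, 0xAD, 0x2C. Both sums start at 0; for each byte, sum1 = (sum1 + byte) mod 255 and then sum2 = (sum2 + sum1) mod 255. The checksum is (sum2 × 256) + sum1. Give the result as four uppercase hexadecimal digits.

C5DB

Running sums (mod 255):
  after byte 0 (0x7B): sum1=123, sum2=123
  after byte 1 (0x22): sum1=157, sum2=25
  after byte 2 (0x81): sum1=31, sum2=56
  after byte 3 (0xE2): sum1=2, sum2=58
  after byte 4 (0xAD): sum1=175, sum2=233
  after byte 5 (0x2C): sum1=219, sum2=197
Checksum = sum2·256 + sum1 = 197·256 + 219 = 50651 = 0xC5DB.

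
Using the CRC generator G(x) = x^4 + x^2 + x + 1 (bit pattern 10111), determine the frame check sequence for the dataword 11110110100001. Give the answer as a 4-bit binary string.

Append 4 zeros: 111101101000010000. Divide by 10111 (XOR where the leading bit is 1):
  pos 0: 11110 XOR 10111 = 01001
  pos 1: 10011 XOR 10111 = 00100
  pos 3: 10010 XOR 10111 = 00101
  pos 5: 10110 XOR 10111 = 00001
  pos 9: 10001 XOR 10111 = 00110
  pos 11: 11000 XOR 10111 = 01111
  pos 12: 11110 XOR 10111 = 01001
  pos 13: 10010 XOR 10111 = 00101
Remainder (last 4 bits) = 0101. This is the CRC / FCS.

0101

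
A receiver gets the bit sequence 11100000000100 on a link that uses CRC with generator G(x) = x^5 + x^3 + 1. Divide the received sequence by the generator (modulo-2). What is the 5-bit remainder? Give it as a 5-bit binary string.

00000

Modulo-2 division of 11100000000100 by 101001:
  pos 0: 111000 XOR 101001 = 010001
  pos 1: 100010 XOR 101001 = 001011
  pos 3: 101100 XOR 101001 = 000101
  pos 6: 101001 XOR 101001 = 000000
Remainder = 00000 (zero — the frame passes the CRC check).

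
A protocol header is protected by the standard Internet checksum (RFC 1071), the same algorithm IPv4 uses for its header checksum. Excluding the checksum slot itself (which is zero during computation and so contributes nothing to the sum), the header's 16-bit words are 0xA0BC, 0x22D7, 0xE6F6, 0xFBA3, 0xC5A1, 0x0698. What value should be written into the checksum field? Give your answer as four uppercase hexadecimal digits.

One's-complement addition (fold any carry out of bit 15 back into bit 0):
  0xA0BC + 0x22D7 = 0x0C393
  0xC393 + 0xE6F6 = 0x1AA89 → wrap carry → 0xAA8A
  0xAA8A + 0xFBA3 = 0x1A62D → wrap carry → 0xA62E
  0xA62E + 0xC5A1 = 0x16BCF → wrap carry → 0x6BD0
  0x6BD0 + 0x0698 = 0x07268
One's-complement sum = 0x7268.
Checksum = ~0x7268 & 0xFFFF = 0x8D97.

8D97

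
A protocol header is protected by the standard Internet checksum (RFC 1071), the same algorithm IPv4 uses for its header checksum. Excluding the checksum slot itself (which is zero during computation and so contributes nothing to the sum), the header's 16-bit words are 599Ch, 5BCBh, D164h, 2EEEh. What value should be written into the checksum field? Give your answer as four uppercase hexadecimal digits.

4A45

One's-complement addition (fold any carry out of bit 15 back into bit 0):
  0x599C + 0x5BCB = 0x0B567
  0xB567 + 0xD164 = 0x186CB → wrap carry → 0x86CC
  0x86CC + 0x2EEE = 0x0B5BA
One's-complement sum = 0xB5BA.
Checksum = ~0xB5BA & 0xFFFF = 0x4A45.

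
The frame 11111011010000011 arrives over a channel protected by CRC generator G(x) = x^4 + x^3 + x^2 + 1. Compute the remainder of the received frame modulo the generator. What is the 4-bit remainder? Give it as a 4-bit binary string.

Modulo-2 division of 11111011010000011 by 11101:
  pos 0: 11111 XOR 11101 = 00010
  pos 3: 10011 XOR 11101 = 01110
  pos 4: 11100 XOR 11101 = 00001
  pos 8: 11000 XOR 11101 = 00101
  pos 10: 10100 XOR 11101 = 01001
  pos 11: 10011 XOR 11101 = 01110
  pos 12: 11101 XOR 11101 = 00000
Remainder = 0000 (zero — the frame passes the CRC check).

0000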